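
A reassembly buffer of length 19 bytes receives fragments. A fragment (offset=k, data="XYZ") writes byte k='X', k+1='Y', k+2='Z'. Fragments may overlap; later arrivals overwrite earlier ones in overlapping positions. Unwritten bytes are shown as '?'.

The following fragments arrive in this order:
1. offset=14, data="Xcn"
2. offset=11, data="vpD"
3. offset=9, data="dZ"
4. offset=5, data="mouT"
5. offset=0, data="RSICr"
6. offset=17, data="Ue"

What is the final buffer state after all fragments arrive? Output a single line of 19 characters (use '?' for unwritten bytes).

Answer: RSICrmouTdZvpDXcnUe

Derivation:
Fragment 1: offset=14 data="Xcn" -> buffer=??????????????Xcn??
Fragment 2: offset=11 data="vpD" -> buffer=???????????vpDXcn??
Fragment 3: offset=9 data="dZ" -> buffer=?????????dZvpDXcn??
Fragment 4: offset=5 data="mouT" -> buffer=?????mouTdZvpDXcn??
Fragment 5: offset=0 data="RSICr" -> buffer=RSICrmouTdZvpDXcn??
Fragment 6: offset=17 data="Ue" -> buffer=RSICrmouTdZvpDXcnUe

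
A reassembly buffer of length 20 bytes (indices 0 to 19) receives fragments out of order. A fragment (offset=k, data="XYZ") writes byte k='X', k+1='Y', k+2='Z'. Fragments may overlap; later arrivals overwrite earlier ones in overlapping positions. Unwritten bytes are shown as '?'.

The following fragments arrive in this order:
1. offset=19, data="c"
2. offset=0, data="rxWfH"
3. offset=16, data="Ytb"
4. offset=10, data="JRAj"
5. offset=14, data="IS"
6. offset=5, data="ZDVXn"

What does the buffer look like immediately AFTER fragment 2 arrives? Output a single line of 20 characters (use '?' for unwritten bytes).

Fragment 1: offset=19 data="c" -> buffer=???????????????????c
Fragment 2: offset=0 data="rxWfH" -> buffer=rxWfH??????????????c

Answer: rxWfH??????????????c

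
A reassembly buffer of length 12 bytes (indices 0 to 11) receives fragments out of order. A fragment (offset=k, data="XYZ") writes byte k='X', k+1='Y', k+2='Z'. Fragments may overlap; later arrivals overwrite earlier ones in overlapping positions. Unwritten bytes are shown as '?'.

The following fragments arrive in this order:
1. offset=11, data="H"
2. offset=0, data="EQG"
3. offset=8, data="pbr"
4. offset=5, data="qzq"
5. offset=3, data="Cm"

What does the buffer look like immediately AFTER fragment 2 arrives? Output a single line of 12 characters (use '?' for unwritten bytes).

Fragment 1: offset=11 data="H" -> buffer=???????????H
Fragment 2: offset=0 data="EQG" -> buffer=EQG????????H

Answer: EQG????????H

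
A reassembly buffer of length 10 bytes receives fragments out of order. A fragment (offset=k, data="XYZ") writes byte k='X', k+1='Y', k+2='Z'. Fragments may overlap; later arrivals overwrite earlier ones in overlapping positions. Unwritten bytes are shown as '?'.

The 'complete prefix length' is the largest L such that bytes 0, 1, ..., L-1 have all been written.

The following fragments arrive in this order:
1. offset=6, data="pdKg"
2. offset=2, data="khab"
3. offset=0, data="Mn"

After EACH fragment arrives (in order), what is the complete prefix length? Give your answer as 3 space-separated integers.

Answer: 0 0 10

Derivation:
Fragment 1: offset=6 data="pdKg" -> buffer=??????pdKg -> prefix_len=0
Fragment 2: offset=2 data="khab" -> buffer=??khabpdKg -> prefix_len=0
Fragment 3: offset=0 data="Mn" -> buffer=MnkhabpdKg -> prefix_len=10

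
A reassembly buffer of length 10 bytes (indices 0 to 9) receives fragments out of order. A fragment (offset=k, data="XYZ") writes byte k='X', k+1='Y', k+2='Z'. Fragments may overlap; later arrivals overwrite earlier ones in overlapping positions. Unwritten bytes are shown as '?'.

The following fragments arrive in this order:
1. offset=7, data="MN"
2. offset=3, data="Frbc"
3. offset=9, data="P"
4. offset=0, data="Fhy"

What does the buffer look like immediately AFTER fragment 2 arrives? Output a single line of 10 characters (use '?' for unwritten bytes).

Answer: ???FrbcMN?

Derivation:
Fragment 1: offset=7 data="MN" -> buffer=???????MN?
Fragment 2: offset=3 data="Frbc" -> buffer=???FrbcMN?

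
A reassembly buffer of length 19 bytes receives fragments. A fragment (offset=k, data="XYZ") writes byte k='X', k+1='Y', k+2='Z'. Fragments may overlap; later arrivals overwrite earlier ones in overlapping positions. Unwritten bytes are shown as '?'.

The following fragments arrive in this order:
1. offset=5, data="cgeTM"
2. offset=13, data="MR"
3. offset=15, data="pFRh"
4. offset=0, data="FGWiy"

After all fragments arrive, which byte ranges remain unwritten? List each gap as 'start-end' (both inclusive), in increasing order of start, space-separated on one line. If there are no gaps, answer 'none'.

Fragment 1: offset=5 len=5
Fragment 2: offset=13 len=2
Fragment 3: offset=15 len=4
Fragment 4: offset=0 len=5
Gaps: 10-12

Answer: 10-12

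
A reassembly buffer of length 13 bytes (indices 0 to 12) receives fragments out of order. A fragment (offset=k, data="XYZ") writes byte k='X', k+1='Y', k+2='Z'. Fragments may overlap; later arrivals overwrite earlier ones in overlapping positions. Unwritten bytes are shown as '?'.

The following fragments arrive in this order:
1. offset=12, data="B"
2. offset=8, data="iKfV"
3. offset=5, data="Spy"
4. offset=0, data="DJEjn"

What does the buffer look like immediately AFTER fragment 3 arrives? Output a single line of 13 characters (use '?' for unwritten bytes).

Fragment 1: offset=12 data="B" -> buffer=????????????B
Fragment 2: offset=8 data="iKfV" -> buffer=????????iKfVB
Fragment 3: offset=5 data="Spy" -> buffer=?????SpyiKfVB

Answer: ?????SpyiKfVB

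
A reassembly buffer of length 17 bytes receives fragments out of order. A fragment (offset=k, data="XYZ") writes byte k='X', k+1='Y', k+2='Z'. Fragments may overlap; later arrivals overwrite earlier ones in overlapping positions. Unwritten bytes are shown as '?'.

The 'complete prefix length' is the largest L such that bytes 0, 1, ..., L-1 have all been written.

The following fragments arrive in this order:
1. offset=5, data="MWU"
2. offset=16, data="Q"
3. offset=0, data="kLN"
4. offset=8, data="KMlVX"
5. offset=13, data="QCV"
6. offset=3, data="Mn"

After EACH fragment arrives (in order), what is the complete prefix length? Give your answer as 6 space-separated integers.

Fragment 1: offset=5 data="MWU" -> buffer=?????MWU????????? -> prefix_len=0
Fragment 2: offset=16 data="Q" -> buffer=?????MWU????????Q -> prefix_len=0
Fragment 3: offset=0 data="kLN" -> buffer=kLN??MWU????????Q -> prefix_len=3
Fragment 4: offset=8 data="KMlVX" -> buffer=kLN??MWUKMlVX???Q -> prefix_len=3
Fragment 5: offset=13 data="QCV" -> buffer=kLN??MWUKMlVXQCVQ -> prefix_len=3
Fragment 6: offset=3 data="Mn" -> buffer=kLNMnMWUKMlVXQCVQ -> prefix_len=17

Answer: 0 0 3 3 3 17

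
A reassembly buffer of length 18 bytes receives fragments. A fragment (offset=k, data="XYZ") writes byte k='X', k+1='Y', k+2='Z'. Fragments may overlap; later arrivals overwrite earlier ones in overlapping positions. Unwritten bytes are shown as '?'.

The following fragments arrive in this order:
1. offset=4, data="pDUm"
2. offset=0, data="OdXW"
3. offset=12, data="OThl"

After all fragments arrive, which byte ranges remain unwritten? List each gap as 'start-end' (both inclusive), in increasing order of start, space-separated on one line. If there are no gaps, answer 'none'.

Fragment 1: offset=4 len=4
Fragment 2: offset=0 len=4
Fragment 3: offset=12 len=4
Gaps: 8-11 16-17

Answer: 8-11 16-17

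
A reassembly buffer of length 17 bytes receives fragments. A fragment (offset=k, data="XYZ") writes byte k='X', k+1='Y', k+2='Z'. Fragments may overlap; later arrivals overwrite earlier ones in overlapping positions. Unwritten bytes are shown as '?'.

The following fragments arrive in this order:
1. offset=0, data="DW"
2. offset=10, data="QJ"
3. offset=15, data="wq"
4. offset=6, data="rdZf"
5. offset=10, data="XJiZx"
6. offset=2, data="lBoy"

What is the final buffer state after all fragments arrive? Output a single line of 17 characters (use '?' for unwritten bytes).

Fragment 1: offset=0 data="DW" -> buffer=DW???????????????
Fragment 2: offset=10 data="QJ" -> buffer=DW????????QJ?????
Fragment 3: offset=15 data="wq" -> buffer=DW????????QJ???wq
Fragment 4: offset=6 data="rdZf" -> buffer=DW????rdZfQJ???wq
Fragment 5: offset=10 data="XJiZx" -> buffer=DW????rdZfXJiZxwq
Fragment 6: offset=2 data="lBoy" -> buffer=DWlBoyrdZfXJiZxwq

Answer: DWlBoyrdZfXJiZxwq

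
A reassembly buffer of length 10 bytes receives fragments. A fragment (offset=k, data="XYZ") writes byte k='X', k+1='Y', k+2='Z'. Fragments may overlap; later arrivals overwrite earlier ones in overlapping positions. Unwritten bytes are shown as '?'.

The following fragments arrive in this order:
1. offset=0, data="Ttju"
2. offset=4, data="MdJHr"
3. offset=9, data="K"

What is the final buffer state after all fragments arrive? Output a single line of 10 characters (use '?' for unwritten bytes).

Fragment 1: offset=0 data="Ttju" -> buffer=Ttju??????
Fragment 2: offset=4 data="MdJHr" -> buffer=TtjuMdJHr?
Fragment 3: offset=9 data="K" -> buffer=TtjuMdJHrK

Answer: TtjuMdJHrK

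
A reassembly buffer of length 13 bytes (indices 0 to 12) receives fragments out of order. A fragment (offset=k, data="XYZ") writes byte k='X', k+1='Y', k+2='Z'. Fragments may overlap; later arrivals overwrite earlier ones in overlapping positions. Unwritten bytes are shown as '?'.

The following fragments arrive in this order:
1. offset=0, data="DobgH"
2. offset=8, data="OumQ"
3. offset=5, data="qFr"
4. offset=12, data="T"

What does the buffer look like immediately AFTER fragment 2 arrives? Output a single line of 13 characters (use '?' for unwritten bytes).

Fragment 1: offset=0 data="DobgH" -> buffer=DobgH????????
Fragment 2: offset=8 data="OumQ" -> buffer=DobgH???OumQ?

Answer: DobgH???OumQ?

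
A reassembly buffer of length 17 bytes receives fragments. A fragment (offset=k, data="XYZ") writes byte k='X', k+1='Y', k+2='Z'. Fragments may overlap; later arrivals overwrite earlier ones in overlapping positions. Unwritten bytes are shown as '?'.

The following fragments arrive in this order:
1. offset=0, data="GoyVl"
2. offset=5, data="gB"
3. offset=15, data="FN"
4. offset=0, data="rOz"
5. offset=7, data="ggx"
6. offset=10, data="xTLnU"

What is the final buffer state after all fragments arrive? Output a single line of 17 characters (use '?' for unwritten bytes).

Fragment 1: offset=0 data="GoyVl" -> buffer=GoyVl????????????
Fragment 2: offset=5 data="gB" -> buffer=GoyVlgB??????????
Fragment 3: offset=15 data="FN" -> buffer=GoyVlgB????????FN
Fragment 4: offset=0 data="rOz" -> buffer=rOzVlgB????????FN
Fragment 5: offset=7 data="ggx" -> buffer=rOzVlgBggx?????FN
Fragment 6: offset=10 data="xTLnU" -> buffer=rOzVlgBggxxTLnUFN

Answer: rOzVlgBggxxTLnUFN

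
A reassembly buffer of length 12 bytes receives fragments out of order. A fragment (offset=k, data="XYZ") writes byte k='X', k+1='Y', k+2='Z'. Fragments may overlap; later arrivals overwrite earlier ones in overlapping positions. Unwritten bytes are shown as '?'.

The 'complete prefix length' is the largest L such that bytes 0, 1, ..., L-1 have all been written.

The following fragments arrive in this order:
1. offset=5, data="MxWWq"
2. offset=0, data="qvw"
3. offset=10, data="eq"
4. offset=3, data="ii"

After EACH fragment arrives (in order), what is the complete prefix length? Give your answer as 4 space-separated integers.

Answer: 0 3 3 12

Derivation:
Fragment 1: offset=5 data="MxWWq" -> buffer=?????MxWWq?? -> prefix_len=0
Fragment 2: offset=0 data="qvw" -> buffer=qvw??MxWWq?? -> prefix_len=3
Fragment 3: offset=10 data="eq" -> buffer=qvw??MxWWqeq -> prefix_len=3
Fragment 4: offset=3 data="ii" -> buffer=qvwiiMxWWqeq -> prefix_len=12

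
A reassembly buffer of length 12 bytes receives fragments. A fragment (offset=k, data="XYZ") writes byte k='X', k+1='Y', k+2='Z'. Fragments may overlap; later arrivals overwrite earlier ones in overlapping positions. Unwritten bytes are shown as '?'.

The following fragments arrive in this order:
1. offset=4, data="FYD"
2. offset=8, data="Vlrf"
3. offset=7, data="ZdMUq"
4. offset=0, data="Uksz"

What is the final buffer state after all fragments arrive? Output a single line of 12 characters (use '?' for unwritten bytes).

Answer: UkszFYDZdMUq

Derivation:
Fragment 1: offset=4 data="FYD" -> buffer=????FYD?????
Fragment 2: offset=8 data="Vlrf" -> buffer=????FYD?Vlrf
Fragment 3: offset=7 data="ZdMUq" -> buffer=????FYDZdMUq
Fragment 4: offset=0 data="Uksz" -> buffer=UkszFYDZdMUq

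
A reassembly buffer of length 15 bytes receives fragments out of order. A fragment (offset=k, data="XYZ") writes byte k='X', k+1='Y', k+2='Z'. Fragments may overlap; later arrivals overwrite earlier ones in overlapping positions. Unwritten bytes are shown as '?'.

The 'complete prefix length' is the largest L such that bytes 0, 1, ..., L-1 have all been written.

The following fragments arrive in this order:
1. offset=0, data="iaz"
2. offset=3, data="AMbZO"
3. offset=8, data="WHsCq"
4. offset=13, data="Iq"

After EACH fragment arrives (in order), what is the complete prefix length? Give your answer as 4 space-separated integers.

Answer: 3 8 13 15

Derivation:
Fragment 1: offset=0 data="iaz" -> buffer=iaz???????????? -> prefix_len=3
Fragment 2: offset=3 data="AMbZO" -> buffer=iazAMbZO??????? -> prefix_len=8
Fragment 3: offset=8 data="WHsCq" -> buffer=iazAMbZOWHsCq?? -> prefix_len=13
Fragment 4: offset=13 data="Iq" -> buffer=iazAMbZOWHsCqIq -> prefix_len=15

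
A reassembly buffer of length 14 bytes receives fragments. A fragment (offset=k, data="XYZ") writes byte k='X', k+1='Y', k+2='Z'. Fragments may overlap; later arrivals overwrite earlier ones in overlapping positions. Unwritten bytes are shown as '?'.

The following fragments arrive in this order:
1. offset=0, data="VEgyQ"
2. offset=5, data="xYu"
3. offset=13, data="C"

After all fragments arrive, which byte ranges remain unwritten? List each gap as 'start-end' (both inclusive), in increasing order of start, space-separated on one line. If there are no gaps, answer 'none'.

Answer: 8-12

Derivation:
Fragment 1: offset=0 len=5
Fragment 2: offset=5 len=3
Fragment 3: offset=13 len=1
Gaps: 8-12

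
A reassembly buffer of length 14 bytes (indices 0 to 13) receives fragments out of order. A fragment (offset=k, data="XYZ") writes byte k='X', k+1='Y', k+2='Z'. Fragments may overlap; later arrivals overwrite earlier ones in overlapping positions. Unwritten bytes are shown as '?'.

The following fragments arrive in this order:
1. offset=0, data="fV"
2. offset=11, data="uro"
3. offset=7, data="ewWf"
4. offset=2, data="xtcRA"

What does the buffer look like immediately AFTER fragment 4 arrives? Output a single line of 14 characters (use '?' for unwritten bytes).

Answer: fVxtcRAewWfuro

Derivation:
Fragment 1: offset=0 data="fV" -> buffer=fV????????????
Fragment 2: offset=11 data="uro" -> buffer=fV?????????uro
Fragment 3: offset=7 data="ewWf" -> buffer=fV?????ewWfuro
Fragment 4: offset=2 data="xtcRA" -> buffer=fVxtcRAewWfuro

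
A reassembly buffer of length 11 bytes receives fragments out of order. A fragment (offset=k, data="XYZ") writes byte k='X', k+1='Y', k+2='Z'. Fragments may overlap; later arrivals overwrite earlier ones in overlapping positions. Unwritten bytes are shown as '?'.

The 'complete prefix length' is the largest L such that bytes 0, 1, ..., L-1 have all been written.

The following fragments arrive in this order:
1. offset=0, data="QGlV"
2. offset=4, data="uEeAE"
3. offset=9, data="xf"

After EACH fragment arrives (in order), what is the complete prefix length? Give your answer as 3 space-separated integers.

Answer: 4 9 11

Derivation:
Fragment 1: offset=0 data="QGlV" -> buffer=QGlV??????? -> prefix_len=4
Fragment 2: offset=4 data="uEeAE" -> buffer=QGlVuEeAE?? -> prefix_len=9
Fragment 3: offset=9 data="xf" -> buffer=QGlVuEeAExf -> prefix_len=11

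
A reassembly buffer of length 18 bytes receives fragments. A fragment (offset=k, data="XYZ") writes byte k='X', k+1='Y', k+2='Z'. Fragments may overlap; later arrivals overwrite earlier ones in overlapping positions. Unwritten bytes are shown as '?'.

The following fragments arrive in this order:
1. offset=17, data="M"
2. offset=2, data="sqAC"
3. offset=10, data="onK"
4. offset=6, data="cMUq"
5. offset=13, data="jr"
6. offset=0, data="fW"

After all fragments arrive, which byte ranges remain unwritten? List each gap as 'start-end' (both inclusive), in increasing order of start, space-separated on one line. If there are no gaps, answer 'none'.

Fragment 1: offset=17 len=1
Fragment 2: offset=2 len=4
Fragment 3: offset=10 len=3
Fragment 4: offset=6 len=4
Fragment 5: offset=13 len=2
Fragment 6: offset=0 len=2
Gaps: 15-16

Answer: 15-16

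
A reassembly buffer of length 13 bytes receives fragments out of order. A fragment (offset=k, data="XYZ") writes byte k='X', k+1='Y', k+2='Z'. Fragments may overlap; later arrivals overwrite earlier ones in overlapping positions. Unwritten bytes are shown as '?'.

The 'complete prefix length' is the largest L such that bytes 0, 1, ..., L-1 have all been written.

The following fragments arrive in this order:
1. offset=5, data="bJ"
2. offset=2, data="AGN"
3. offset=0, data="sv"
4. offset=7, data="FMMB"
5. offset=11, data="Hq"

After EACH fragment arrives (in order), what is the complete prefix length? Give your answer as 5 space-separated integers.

Fragment 1: offset=5 data="bJ" -> buffer=?????bJ?????? -> prefix_len=0
Fragment 2: offset=2 data="AGN" -> buffer=??AGNbJ?????? -> prefix_len=0
Fragment 3: offset=0 data="sv" -> buffer=svAGNbJ?????? -> prefix_len=7
Fragment 4: offset=7 data="FMMB" -> buffer=svAGNbJFMMB?? -> prefix_len=11
Fragment 5: offset=11 data="Hq" -> buffer=svAGNbJFMMBHq -> prefix_len=13

Answer: 0 0 7 11 13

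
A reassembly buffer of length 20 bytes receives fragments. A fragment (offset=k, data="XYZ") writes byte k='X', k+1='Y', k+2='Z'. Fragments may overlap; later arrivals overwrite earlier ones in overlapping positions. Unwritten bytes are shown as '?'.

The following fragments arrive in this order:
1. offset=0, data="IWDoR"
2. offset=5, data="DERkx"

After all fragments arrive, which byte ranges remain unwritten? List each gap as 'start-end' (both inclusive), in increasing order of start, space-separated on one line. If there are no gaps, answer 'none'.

Fragment 1: offset=0 len=5
Fragment 2: offset=5 len=5
Gaps: 10-19

Answer: 10-19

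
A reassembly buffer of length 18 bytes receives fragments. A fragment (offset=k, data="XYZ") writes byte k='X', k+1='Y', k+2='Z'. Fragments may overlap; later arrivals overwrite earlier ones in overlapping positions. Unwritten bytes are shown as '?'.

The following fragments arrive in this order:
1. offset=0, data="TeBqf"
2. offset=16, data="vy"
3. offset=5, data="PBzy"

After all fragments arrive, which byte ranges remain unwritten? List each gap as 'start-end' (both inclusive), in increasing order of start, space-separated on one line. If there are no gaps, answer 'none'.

Answer: 9-15

Derivation:
Fragment 1: offset=0 len=5
Fragment 2: offset=16 len=2
Fragment 3: offset=5 len=4
Gaps: 9-15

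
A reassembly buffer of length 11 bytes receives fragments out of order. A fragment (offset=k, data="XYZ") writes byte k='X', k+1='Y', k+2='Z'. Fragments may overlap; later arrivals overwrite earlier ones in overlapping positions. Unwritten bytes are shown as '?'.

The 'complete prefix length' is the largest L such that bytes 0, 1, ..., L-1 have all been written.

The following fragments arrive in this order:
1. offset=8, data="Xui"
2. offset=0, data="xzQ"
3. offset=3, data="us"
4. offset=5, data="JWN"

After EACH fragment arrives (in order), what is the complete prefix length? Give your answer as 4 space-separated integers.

Fragment 1: offset=8 data="Xui" -> buffer=????????Xui -> prefix_len=0
Fragment 2: offset=0 data="xzQ" -> buffer=xzQ?????Xui -> prefix_len=3
Fragment 3: offset=3 data="us" -> buffer=xzQus???Xui -> prefix_len=5
Fragment 4: offset=5 data="JWN" -> buffer=xzQusJWNXui -> prefix_len=11

Answer: 0 3 5 11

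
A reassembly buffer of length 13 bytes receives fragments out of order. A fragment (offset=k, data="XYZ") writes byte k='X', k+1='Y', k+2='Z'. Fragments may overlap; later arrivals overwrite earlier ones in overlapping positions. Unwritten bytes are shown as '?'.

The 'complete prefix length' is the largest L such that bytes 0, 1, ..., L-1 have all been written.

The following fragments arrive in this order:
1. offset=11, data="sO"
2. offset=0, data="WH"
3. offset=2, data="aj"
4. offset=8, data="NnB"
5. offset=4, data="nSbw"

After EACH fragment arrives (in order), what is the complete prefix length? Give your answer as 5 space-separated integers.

Fragment 1: offset=11 data="sO" -> buffer=???????????sO -> prefix_len=0
Fragment 2: offset=0 data="WH" -> buffer=WH?????????sO -> prefix_len=2
Fragment 3: offset=2 data="aj" -> buffer=WHaj???????sO -> prefix_len=4
Fragment 4: offset=8 data="NnB" -> buffer=WHaj????NnBsO -> prefix_len=4
Fragment 5: offset=4 data="nSbw" -> buffer=WHajnSbwNnBsO -> prefix_len=13

Answer: 0 2 4 4 13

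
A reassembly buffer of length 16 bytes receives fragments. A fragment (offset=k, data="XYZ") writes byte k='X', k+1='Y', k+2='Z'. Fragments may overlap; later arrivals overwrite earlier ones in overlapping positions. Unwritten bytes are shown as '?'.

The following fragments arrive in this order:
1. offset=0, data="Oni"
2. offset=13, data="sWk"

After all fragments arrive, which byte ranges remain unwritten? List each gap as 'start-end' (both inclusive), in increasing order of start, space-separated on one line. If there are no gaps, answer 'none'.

Answer: 3-12

Derivation:
Fragment 1: offset=0 len=3
Fragment 2: offset=13 len=3
Gaps: 3-12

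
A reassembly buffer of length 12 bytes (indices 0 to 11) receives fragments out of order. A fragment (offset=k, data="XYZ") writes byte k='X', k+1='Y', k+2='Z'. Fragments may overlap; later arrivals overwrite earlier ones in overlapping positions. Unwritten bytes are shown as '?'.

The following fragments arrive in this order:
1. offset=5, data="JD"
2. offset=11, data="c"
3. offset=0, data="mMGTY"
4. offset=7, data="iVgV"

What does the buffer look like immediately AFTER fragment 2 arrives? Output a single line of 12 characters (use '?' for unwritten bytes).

Fragment 1: offset=5 data="JD" -> buffer=?????JD?????
Fragment 2: offset=11 data="c" -> buffer=?????JD????c

Answer: ?????JD????c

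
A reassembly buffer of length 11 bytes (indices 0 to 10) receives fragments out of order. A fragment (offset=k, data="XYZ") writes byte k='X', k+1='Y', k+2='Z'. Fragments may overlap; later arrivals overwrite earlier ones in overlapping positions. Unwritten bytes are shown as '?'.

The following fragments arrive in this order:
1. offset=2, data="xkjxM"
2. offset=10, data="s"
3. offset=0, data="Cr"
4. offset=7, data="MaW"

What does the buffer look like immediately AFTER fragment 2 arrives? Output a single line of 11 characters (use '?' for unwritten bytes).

Answer: ??xkjxM???s

Derivation:
Fragment 1: offset=2 data="xkjxM" -> buffer=??xkjxM????
Fragment 2: offset=10 data="s" -> buffer=??xkjxM???s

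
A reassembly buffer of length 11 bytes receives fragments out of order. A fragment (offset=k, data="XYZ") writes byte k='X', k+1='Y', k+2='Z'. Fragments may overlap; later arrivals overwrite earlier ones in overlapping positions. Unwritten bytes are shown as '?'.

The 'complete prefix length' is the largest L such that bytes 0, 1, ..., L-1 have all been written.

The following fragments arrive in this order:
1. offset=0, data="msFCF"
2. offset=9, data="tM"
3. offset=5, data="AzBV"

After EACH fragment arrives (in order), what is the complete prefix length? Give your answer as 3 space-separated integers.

Answer: 5 5 11

Derivation:
Fragment 1: offset=0 data="msFCF" -> buffer=msFCF?????? -> prefix_len=5
Fragment 2: offset=9 data="tM" -> buffer=msFCF????tM -> prefix_len=5
Fragment 3: offset=5 data="AzBV" -> buffer=msFCFAzBVtM -> prefix_len=11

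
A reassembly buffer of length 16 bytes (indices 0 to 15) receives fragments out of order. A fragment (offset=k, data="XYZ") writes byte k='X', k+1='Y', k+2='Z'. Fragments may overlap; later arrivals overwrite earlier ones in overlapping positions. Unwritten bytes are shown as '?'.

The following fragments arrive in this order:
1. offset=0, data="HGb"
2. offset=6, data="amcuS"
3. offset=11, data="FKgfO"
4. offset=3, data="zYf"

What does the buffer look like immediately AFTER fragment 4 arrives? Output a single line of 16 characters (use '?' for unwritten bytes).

Fragment 1: offset=0 data="HGb" -> buffer=HGb?????????????
Fragment 2: offset=6 data="amcuS" -> buffer=HGb???amcuS?????
Fragment 3: offset=11 data="FKgfO" -> buffer=HGb???amcuSFKgfO
Fragment 4: offset=3 data="zYf" -> buffer=HGbzYfamcuSFKgfO

Answer: HGbzYfamcuSFKgfO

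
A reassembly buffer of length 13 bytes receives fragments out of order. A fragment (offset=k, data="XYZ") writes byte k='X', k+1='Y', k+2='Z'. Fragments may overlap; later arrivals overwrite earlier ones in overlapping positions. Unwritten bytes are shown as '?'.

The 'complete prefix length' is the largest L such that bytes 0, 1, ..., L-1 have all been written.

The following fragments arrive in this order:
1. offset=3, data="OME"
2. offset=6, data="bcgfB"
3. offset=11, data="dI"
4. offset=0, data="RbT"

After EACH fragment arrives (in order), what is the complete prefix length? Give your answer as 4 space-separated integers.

Fragment 1: offset=3 data="OME" -> buffer=???OME??????? -> prefix_len=0
Fragment 2: offset=6 data="bcgfB" -> buffer=???OMEbcgfB?? -> prefix_len=0
Fragment 3: offset=11 data="dI" -> buffer=???OMEbcgfBdI -> prefix_len=0
Fragment 4: offset=0 data="RbT" -> buffer=RbTOMEbcgfBdI -> prefix_len=13

Answer: 0 0 0 13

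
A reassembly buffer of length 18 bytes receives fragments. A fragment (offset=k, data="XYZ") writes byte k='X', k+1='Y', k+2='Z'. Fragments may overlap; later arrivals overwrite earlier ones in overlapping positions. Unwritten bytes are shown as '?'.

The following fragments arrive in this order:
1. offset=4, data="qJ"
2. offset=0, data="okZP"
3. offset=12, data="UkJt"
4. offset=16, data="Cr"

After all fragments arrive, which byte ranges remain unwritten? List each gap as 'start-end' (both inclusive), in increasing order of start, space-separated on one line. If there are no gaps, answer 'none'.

Answer: 6-11

Derivation:
Fragment 1: offset=4 len=2
Fragment 2: offset=0 len=4
Fragment 3: offset=12 len=4
Fragment 4: offset=16 len=2
Gaps: 6-11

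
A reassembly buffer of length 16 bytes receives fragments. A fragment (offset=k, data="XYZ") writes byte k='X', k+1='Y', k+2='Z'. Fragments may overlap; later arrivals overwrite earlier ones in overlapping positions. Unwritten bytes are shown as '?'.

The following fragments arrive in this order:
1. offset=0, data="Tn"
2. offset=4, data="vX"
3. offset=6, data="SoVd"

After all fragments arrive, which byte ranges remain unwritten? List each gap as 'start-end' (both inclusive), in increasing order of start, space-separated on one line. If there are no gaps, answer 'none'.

Fragment 1: offset=0 len=2
Fragment 2: offset=4 len=2
Fragment 3: offset=6 len=4
Gaps: 2-3 10-15

Answer: 2-3 10-15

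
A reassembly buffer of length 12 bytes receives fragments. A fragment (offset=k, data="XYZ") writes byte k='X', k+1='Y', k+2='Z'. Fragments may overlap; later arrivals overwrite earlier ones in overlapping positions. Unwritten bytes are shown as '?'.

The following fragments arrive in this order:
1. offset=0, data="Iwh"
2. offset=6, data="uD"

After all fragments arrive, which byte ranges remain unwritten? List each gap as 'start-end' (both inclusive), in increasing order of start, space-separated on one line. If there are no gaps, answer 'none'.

Answer: 3-5 8-11

Derivation:
Fragment 1: offset=0 len=3
Fragment 2: offset=6 len=2
Gaps: 3-5 8-11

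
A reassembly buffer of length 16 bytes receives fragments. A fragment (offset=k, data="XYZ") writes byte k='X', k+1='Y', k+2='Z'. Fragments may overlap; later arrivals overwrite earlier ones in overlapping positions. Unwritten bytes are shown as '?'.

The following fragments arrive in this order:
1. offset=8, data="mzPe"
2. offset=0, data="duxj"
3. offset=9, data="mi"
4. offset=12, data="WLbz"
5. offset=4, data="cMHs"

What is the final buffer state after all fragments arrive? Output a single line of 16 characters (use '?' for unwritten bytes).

Fragment 1: offset=8 data="mzPe" -> buffer=????????mzPe????
Fragment 2: offset=0 data="duxj" -> buffer=duxj????mzPe????
Fragment 3: offset=9 data="mi" -> buffer=duxj????mmie????
Fragment 4: offset=12 data="WLbz" -> buffer=duxj????mmieWLbz
Fragment 5: offset=4 data="cMHs" -> buffer=duxjcMHsmmieWLbz

Answer: duxjcMHsmmieWLbz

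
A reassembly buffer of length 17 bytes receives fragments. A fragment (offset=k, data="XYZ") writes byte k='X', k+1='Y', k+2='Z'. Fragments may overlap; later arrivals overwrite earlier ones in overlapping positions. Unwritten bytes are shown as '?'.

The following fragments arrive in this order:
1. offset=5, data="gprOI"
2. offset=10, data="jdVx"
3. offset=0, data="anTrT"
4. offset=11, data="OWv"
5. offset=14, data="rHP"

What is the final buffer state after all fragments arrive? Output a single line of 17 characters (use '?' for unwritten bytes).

Answer: anTrTgprOIjOWvrHP

Derivation:
Fragment 1: offset=5 data="gprOI" -> buffer=?????gprOI???????
Fragment 2: offset=10 data="jdVx" -> buffer=?????gprOIjdVx???
Fragment 3: offset=0 data="anTrT" -> buffer=anTrTgprOIjdVx???
Fragment 4: offset=11 data="OWv" -> buffer=anTrTgprOIjOWv???
Fragment 5: offset=14 data="rHP" -> buffer=anTrTgprOIjOWvrHP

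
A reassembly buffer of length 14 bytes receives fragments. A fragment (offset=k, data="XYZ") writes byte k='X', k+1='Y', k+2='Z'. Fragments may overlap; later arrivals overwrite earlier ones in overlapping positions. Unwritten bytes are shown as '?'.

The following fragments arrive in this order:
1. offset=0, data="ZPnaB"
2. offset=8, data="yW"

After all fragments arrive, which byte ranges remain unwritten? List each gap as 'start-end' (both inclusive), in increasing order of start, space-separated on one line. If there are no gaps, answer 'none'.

Fragment 1: offset=0 len=5
Fragment 2: offset=8 len=2
Gaps: 5-7 10-13

Answer: 5-7 10-13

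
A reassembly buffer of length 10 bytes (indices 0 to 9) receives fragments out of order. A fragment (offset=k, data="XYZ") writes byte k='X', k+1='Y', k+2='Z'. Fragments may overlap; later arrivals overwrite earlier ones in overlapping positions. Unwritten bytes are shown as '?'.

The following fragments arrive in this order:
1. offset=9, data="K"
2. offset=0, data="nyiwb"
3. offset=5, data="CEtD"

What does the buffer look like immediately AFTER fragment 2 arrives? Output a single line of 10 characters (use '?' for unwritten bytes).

Fragment 1: offset=9 data="K" -> buffer=?????????K
Fragment 2: offset=0 data="nyiwb" -> buffer=nyiwb????K

Answer: nyiwb????K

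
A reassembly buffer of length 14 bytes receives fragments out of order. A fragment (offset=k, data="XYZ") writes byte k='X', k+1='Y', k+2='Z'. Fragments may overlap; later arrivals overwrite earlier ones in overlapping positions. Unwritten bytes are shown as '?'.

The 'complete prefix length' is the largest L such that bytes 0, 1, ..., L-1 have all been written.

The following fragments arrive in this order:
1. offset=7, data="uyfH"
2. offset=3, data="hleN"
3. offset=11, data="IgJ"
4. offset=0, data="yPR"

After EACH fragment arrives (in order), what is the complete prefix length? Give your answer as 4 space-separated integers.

Fragment 1: offset=7 data="uyfH" -> buffer=???????uyfH??? -> prefix_len=0
Fragment 2: offset=3 data="hleN" -> buffer=???hleNuyfH??? -> prefix_len=0
Fragment 3: offset=11 data="IgJ" -> buffer=???hleNuyfHIgJ -> prefix_len=0
Fragment 4: offset=0 data="yPR" -> buffer=yPRhleNuyfHIgJ -> prefix_len=14

Answer: 0 0 0 14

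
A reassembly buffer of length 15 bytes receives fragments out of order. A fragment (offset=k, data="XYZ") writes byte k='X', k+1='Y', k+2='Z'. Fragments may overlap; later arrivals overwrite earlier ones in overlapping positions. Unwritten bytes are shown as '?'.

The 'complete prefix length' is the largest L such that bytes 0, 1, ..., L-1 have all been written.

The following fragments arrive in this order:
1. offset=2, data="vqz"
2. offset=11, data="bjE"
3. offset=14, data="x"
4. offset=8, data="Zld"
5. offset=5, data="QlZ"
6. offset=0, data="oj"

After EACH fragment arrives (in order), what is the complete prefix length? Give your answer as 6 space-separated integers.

Fragment 1: offset=2 data="vqz" -> buffer=??vqz?????????? -> prefix_len=0
Fragment 2: offset=11 data="bjE" -> buffer=??vqz??????bjE? -> prefix_len=0
Fragment 3: offset=14 data="x" -> buffer=??vqz??????bjEx -> prefix_len=0
Fragment 4: offset=8 data="Zld" -> buffer=??vqz???ZldbjEx -> prefix_len=0
Fragment 5: offset=5 data="QlZ" -> buffer=??vqzQlZZldbjEx -> prefix_len=0
Fragment 6: offset=0 data="oj" -> buffer=ojvqzQlZZldbjEx -> prefix_len=15

Answer: 0 0 0 0 0 15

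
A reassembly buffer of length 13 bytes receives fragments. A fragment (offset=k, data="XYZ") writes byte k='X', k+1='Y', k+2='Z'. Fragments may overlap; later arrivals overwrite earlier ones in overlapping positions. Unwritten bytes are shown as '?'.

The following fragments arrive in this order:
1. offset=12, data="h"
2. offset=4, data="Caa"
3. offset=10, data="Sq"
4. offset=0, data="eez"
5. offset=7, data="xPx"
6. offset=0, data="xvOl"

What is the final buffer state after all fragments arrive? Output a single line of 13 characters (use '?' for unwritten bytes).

Answer: xvOlCaaxPxSqh

Derivation:
Fragment 1: offset=12 data="h" -> buffer=????????????h
Fragment 2: offset=4 data="Caa" -> buffer=????Caa?????h
Fragment 3: offset=10 data="Sq" -> buffer=????Caa???Sqh
Fragment 4: offset=0 data="eez" -> buffer=eez?Caa???Sqh
Fragment 5: offset=7 data="xPx" -> buffer=eez?CaaxPxSqh
Fragment 6: offset=0 data="xvOl" -> buffer=xvOlCaaxPxSqh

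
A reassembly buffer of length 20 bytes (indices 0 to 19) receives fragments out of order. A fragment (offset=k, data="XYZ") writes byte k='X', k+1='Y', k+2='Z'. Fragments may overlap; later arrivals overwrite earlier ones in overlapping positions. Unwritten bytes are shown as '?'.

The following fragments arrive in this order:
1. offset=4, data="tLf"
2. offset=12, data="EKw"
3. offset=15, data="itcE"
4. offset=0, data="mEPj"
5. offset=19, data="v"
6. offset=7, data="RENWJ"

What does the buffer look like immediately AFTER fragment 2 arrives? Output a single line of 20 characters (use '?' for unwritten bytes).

Fragment 1: offset=4 data="tLf" -> buffer=????tLf?????????????
Fragment 2: offset=12 data="EKw" -> buffer=????tLf?????EKw?????

Answer: ????tLf?????EKw?????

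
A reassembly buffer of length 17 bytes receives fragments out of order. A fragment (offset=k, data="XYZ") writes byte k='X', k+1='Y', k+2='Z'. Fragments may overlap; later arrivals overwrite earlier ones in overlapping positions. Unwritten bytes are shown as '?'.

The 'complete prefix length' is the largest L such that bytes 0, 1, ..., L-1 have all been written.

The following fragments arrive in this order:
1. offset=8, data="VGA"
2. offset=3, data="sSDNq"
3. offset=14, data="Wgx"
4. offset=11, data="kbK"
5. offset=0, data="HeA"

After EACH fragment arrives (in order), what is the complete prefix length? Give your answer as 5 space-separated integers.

Fragment 1: offset=8 data="VGA" -> buffer=????????VGA?????? -> prefix_len=0
Fragment 2: offset=3 data="sSDNq" -> buffer=???sSDNqVGA?????? -> prefix_len=0
Fragment 3: offset=14 data="Wgx" -> buffer=???sSDNqVGA???Wgx -> prefix_len=0
Fragment 4: offset=11 data="kbK" -> buffer=???sSDNqVGAkbKWgx -> prefix_len=0
Fragment 5: offset=0 data="HeA" -> buffer=HeAsSDNqVGAkbKWgx -> prefix_len=17

Answer: 0 0 0 0 17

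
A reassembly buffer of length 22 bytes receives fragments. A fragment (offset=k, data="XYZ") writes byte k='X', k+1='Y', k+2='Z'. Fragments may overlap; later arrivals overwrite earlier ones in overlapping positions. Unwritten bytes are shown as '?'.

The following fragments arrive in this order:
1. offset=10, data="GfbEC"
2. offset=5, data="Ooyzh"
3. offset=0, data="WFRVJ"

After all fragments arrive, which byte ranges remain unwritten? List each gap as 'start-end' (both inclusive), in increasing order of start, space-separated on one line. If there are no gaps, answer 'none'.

Fragment 1: offset=10 len=5
Fragment 2: offset=5 len=5
Fragment 3: offset=0 len=5
Gaps: 15-21

Answer: 15-21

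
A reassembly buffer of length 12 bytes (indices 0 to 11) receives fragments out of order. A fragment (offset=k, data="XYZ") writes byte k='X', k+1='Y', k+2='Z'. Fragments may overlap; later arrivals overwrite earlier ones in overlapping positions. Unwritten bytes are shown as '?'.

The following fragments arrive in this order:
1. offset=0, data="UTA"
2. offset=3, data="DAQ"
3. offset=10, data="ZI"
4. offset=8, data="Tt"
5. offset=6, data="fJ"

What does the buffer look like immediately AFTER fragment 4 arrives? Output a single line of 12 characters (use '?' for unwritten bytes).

Answer: UTADAQ??TtZI

Derivation:
Fragment 1: offset=0 data="UTA" -> buffer=UTA?????????
Fragment 2: offset=3 data="DAQ" -> buffer=UTADAQ??????
Fragment 3: offset=10 data="ZI" -> buffer=UTADAQ????ZI
Fragment 4: offset=8 data="Tt" -> buffer=UTADAQ??TtZI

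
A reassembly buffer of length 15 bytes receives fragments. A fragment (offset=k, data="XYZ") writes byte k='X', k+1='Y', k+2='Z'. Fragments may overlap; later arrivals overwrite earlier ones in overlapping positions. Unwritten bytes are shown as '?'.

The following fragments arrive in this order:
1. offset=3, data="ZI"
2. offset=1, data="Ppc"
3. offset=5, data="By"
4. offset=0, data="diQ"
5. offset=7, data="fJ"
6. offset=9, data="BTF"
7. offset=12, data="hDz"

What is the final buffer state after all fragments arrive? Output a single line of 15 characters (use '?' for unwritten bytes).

Fragment 1: offset=3 data="ZI" -> buffer=???ZI??????????
Fragment 2: offset=1 data="Ppc" -> buffer=?PpcI??????????
Fragment 3: offset=5 data="By" -> buffer=?PpcIBy????????
Fragment 4: offset=0 data="diQ" -> buffer=diQcIBy????????
Fragment 5: offset=7 data="fJ" -> buffer=diQcIByfJ??????
Fragment 6: offset=9 data="BTF" -> buffer=diQcIByfJBTF???
Fragment 7: offset=12 data="hDz" -> buffer=diQcIByfJBTFhDz

Answer: diQcIByfJBTFhDz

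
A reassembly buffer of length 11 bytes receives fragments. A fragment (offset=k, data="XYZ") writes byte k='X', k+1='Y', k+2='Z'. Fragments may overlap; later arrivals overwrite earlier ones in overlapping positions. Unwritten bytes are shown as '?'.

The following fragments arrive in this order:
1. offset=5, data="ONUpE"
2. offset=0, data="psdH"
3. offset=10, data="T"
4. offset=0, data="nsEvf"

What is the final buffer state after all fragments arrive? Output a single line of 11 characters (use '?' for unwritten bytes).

Answer: nsEvfONUpET

Derivation:
Fragment 1: offset=5 data="ONUpE" -> buffer=?????ONUpE?
Fragment 2: offset=0 data="psdH" -> buffer=psdH?ONUpE?
Fragment 3: offset=10 data="T" -> buffer=psdH?ONUpET
Fragment 4: offset=0 data="nsEvf" -> buffer=nsEvfONUpET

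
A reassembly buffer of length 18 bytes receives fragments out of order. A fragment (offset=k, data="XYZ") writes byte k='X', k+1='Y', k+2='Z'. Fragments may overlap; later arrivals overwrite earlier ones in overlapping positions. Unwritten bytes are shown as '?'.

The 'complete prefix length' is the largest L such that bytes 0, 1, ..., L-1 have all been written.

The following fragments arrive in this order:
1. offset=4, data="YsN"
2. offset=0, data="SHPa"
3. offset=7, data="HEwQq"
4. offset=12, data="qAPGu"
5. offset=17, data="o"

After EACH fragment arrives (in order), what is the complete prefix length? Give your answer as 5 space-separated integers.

Fragment 1: offset=4 data="YsN" -> buffer=????YsN??????????? -> prefix_len=0
Fragment 2: offset=0 data="SHPa" -> buffer=SHPaYsN??????????? -> prefix_len=7
Fragment 3: offset=7 data="HEwQq" -> buffer=SHPaYsNHEwQq?????? -> prefix_len=12
Fragment 4: offset=12 data="qAPGu" -> buffer=SHPaYsNHEwQqqAPGu? -> prefix_len=17
Fragment 5: offset=17 data="o" -> buffer=SHPaYsNHEwQqqAPGuo -> prefix_len=18

Answer: 0 7 12 17 18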